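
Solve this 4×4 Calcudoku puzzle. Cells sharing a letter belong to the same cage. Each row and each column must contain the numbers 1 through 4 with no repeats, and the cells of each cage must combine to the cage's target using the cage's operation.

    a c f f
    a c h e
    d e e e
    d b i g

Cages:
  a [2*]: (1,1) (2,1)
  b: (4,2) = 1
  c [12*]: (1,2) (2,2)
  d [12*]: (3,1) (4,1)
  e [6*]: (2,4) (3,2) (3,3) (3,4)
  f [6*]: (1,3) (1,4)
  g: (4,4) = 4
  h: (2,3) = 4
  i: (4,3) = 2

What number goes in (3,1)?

Cage h is a single given cell, which forces (2,3) = 4.
Cage e needs product 6, so (2,4) = 1.
Cage b is a single given cell, which forces (4,2) = 1.
Cage i is a single given cell, so (4,3) = 2.
G is a freebie, which forces (4,4) = 4.
The two cells of cage a must have product 2, leaving (1,1) = 1.
Cage c's pair has product 12; hence (1,2) = 4.
2 is placed in column 3; hence (1,3) = 3.
The two cells of cage f must have product 6; hence (1,4) = 2.
1 is placed in row 2; hence (2,1) = 2.
Row 2 now contains 4, leaving (2,2) = 3.
Cage d's pair has product 12; hence (3,1) = 4.
3 is placed in column 2, leaving (3,2) = 2.
Cage e has product 6; hence (3,3) = 1.
Column 4 already has 2, so (3,4) = 3.
Row 4 now contains 4, so (4,1) = 3.
The full grid is 1 4 3 2 / 2 3 4 1 / 4 2 1 3 / 3 1 2 4.

4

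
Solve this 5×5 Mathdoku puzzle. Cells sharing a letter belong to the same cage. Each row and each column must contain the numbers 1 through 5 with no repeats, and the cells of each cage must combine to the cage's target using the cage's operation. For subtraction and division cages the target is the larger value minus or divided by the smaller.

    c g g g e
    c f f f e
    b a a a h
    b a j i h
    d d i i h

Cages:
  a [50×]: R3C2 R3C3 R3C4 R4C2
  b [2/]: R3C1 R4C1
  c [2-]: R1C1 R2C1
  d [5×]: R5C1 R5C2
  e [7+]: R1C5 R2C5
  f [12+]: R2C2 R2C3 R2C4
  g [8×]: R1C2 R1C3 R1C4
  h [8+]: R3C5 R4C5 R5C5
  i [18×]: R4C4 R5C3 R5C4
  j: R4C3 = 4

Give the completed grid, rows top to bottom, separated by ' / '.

3 4 2 1 5 / 1 3 5 4 2 / 4 2 1 5 3 / 2 5 4 3 1 / 5 1 3 2 4

Cage a has product 50, which forces R4C2 = 5.
Cage j is a single given cell, which forces R4C3 = 4.
Cage i has product 18, so R4C4 = 3.
5 is placed in column 2, which forces R5C2 = 1.
The 3 cells of cage i must have product 18, leaving R5C3 = 3.
Cage i needs product 18, so R5C4 = 2.
The 3 cells of cage f must have sum 12; hence R2C2 = 3.
Column 3 now contains 3, leaving R2C3 = 5.
Cage f needs sum 12; hence R2C4 = 4.
Row 2 already has 4, so R2C5 = 2.
1 is placed in column 2, which forces R3C2 = 2.
Column 3 already has 5, which forces R3C3 = 1.
Row 3 already has 1; hence R3C4 = 5.
Row 3 already has 1, so R3C5 = 3.
2 is placed in column 5, so R4C5 = 1.
Row 5 now contains 1, which forces R5C1 = 5.
5 is placed in row 5, leaving R5C5 = 4.
Cage c's pair has difference 2; hence R1C1 = 3.
Column 2 already has 2, so R1C2 = 4.
Column 3 already has 1, which forces R1C3 = 2.
Column 4 now contains 4, so R1C4 = 1.
Column 5 already has 4, which forces R1C5 = 5.
Row 2 now contains 2, so R2C1 = 1.
Row 3 already has 1, which forces R3C1 = 4.
1 is placed in row 4, leaving R4C1 = 2.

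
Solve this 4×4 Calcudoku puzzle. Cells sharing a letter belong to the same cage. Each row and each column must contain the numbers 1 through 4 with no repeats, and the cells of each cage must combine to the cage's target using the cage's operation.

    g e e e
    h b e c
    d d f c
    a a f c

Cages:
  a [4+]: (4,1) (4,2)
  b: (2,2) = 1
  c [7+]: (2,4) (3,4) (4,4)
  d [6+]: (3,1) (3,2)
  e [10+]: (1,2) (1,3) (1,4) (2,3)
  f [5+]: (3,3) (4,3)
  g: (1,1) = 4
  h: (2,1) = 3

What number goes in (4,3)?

2

Cage g is given, which forces (1,1) = 4.
Cage h is given; hence (2,1) = 3.
Cage b is given, which forces (2,2) = 1.
Column 1 now contains 4; hence (3,1) = 2.
Row 3 already has 2, which forces (3,2) = 4.
4 is placed in row 3, so (3,4) = 1.
Column 1 now contains 3, so (4,1) = 1.
1 is placed in column 2; hence (4,2) = 3.
Column 2 now contains 3; hence (1,2) = 2.
The 4 cells of cage e must have sum 10, so (1,3) = 1.
The 4 cells of cage e must have sum 10, so (1,4) = 3.
The 4 cells of cage e must have sum 10, leaving (2,3) = 4.
Row 2 now contains 4; hence (2,4) = 2.
Row 3 already has 1, which forces (3,3) = 3.
Cage f's pair has sum 5, which forces (4,3) = 2.
2 is placed in column 4, so (4,4) = 4.
Completed grid: 4 2 1 3 / 3 1 4 2 / 2 4 3 1 / 1 3 2 4.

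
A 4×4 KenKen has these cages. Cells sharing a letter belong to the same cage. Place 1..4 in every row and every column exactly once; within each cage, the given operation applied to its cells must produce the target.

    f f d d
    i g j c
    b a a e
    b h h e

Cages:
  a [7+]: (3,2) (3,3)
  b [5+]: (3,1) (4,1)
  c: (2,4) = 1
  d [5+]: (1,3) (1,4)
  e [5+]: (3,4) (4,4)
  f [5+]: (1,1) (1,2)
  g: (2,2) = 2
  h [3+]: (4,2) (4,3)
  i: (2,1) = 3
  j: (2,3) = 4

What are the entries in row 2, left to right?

3 2 4 1

Cage i is given, leaving (2,1) = 3.
G is a freebie, which forces (2,2) = 2.
Cage j is a single given cell, which forces (2,3) = 4.
Cage c is given, which forces (2,4) = 1.
Column 3 now contains 4, leaving (3,3) = 3.
2 is placed in column 2, which forces (4,2) = 1.
Row 4 already has 1; hence (4,3) = 2.
2 is placed in column 3, which forces (1,3) = 1.
The two cells of cage d must have sum 5, so (1,4) = 4.
Cage b needs two cells with sum 5; hence (3,1) = 1.
3 is placed in row 3, so (3,2) = 4.
Cage e's pair has sum 5, which forces (3,4) = 2.
2 is placed in row 4, so (4,1) = 4.
Cage e's pair has sum 5; hence (4,4) = 3.
Row 1 now contains 1, leaving (1,1) = 2.
Row 1 now contains 4, so (1,2) = 3.
The full grid is 2 3 1 4 / 3 2 4 1 / 1 4 3 2 / 4 1 2 3.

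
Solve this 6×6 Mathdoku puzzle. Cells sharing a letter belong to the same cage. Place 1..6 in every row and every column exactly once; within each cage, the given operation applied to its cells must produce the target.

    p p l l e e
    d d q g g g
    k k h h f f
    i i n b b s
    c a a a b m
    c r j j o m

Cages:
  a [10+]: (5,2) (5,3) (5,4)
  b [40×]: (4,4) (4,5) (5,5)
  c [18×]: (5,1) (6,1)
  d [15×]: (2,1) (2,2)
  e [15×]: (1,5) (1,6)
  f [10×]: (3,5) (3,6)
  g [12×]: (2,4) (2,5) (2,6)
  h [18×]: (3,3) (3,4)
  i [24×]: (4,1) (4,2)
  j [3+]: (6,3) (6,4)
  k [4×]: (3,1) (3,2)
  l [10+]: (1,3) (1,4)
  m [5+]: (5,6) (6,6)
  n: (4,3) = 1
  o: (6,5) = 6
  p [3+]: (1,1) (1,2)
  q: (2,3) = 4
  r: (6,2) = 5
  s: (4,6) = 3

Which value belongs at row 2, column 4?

Cage q is a single given cell, which forces (2,3) = 4.
N is a freebie, so (4,3) = 1.
Cage s is given; hence (4,6) = 3.
R is a freebie, leaving (6,2) = 5.
Column 3 already has 1; hence (6,3) = 2.
2 is placed in row 6; hence (6,4) = 1.
Cage o is a single given cell; hence (6,5) = 6.
Row 6 already has 1, which forces (6,6) = 4.
Column 3 now contains 4; hence (1,3) = 6.
The two cells of cage l must have sum 10, leaving (1,4) = 4.
Cage e's pair has product 15, so (1,5) = 3.
Column 6 already has 3, so (1,6) = 5.
The two cells of cage d must have product 15, so (2,1) = 5.
Column 2 now contains 5; hence (2,2) = 3.
6 is placed in column 3, leaving (3,3) = 3.
Row 3 already has 3, which forces (3,4) = 6.
5 is placed in column 6, so (3,6) = 2.
The two cells of cage c must have product 18; hence (5,1) = 6.
3 is placed in column 3, leaving (5,3) = 5.
Cage m's pair has sum 5, which forces (5,6) = 1.
Row 6 now contains 6, which forces (6,1) = 3.
Column 4 now contains 6; hence (2,4) = 2.
The 3 cells of cage g must have product 12, so (2,5) = 1.
Column 6 now contains 1, so (2,6) = 6.
2 is placed in row 3, leaving (3,5) = 5.
6 is placed in column 1, which forces (4,1) = 4.
Cage i needs two cells with product 24; hence (4,2) = 6.
Column 4 now contains 2, leaving (4,4) = 5.
4 is placed in row 4; hence (4,5) = 2.
Row 5 already has 1, which forces (5,2) = 2.
Cage a has sum 10, which forces (5,4) = 3.
Column 5 already has 2; hence (5,5) = 4.
Cage p's pair has sum 3; hence (1,1) = 2.
Column 2 already has 2, leaving (1,2) = 1.
Column 1 already has 4, which forces (3,1) = 1.
Cage k's pair has product 4, so (3,2) = 4.
Filled in: 2 1 6 4 3 5 / 5 3 4 2 1 6 / 1 4 3 6 5 2 / 4 6 1 5 2 3 / 6 2 5 3 4 1 / 3 5 2 1 6 4.

2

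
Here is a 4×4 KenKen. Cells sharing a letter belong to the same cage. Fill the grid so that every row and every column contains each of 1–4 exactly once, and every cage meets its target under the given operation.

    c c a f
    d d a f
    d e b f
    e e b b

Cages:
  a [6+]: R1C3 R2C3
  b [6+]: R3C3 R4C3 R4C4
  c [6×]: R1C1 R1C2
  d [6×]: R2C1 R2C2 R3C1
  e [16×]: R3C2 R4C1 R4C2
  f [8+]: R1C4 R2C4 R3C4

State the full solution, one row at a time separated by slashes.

3 2 4 1 / 1 3 2 4 / 2 4 1 3 / 4 1 3 2

The only place for 1 in row 1 is R1C4.
Row 1 needs a 4, and only R1C3 is open for it.
Column 3 now contains 4; hence R2C3 = 2.
Cage d has product 6, leaving R3C1 = 2.
2 is placed in row 3, so R3C2 = 4.
4 is placed in row 3, so R3C4 = 3.
2 is placed in column 1, leaving R4C1 = 4.
Column 2 already has 4; hence R4C2 = 1.
1 is placed in row 4, so R4C3 = 3.
The 3 cells of cage b must have sum 6, which forces R4C4 = 2.
2 is placed in column 1, leaving R1C1 = 3.
Cage c's pair has product 6, so R1C2 = 2.
Cage d needs product 6, which forces R2C1 = 1.
1 is placed in column 2; hence R2C2 = 3.
3 is placed in column 4, so R2C4 = 4.
Row 3 now contains 3, so R3C3 = 1.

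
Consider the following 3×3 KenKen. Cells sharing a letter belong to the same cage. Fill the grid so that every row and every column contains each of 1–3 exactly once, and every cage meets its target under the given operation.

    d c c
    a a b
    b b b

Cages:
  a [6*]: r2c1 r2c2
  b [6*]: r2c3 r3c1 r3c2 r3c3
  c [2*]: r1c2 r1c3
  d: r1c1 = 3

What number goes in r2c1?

2

Cage d is given, so r1c1 = 3.
3 is placed in column 1, so r2c1 = 2.
2 is placed in row 2, which forces r2c2 = 3.
The 4 cells of cage b must have product 6, which forces r2c3 = 1.
2 is placed in column 1, leaving r3c1 = 1.
Row 3 already has 1; hence r3c2 = 2.
2 is placed in row 3; hence r3c3 = 3.
Column 2 already has 2, leaving r1c2 = 1.
Column 3 already has 1; hence r1c3 = 2.
Filled in: 3 1 2 / 2 3 1 / 1 2 3.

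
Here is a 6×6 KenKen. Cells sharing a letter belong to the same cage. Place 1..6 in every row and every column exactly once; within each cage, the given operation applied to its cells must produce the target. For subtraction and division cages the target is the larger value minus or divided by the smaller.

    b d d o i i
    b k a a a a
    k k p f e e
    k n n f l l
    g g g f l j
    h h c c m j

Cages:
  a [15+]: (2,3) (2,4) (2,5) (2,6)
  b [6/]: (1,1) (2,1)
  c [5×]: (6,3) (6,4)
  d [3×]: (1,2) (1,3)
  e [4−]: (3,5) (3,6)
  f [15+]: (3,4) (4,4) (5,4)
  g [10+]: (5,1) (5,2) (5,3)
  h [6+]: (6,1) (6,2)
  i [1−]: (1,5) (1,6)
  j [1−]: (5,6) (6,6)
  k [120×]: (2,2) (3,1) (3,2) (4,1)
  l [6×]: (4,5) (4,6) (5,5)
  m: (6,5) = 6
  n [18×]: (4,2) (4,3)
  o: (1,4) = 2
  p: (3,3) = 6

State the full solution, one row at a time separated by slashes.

6 3 1 2 5 4 / 1 5 2 3 4 6 / 3 2 6 4 1 5 / 4 6 3 5 2 1 / 5 1 4 6 3 2 / 2 4 5 1 6 3

Cage o is given, so (1,4) = 2.
P is a freebie, leaving (3,3) = 6.
Column 3 already has 6, which forces (4,3) = 3.
Cage m is a single given cell, which forces (6,5) = 6.
The two cells of cage d must have product 3; hence (1,2) = 3.
Column 3 already has 3, so (1,3) = 1.
Row 4 now contains 3, leaving (4,2) = 6.
Cage l has product 6, so (5,5) = 3.
Column 3 already has 1; hence (6,3) = 5.
Row 6 now contains 5, which forces (6,4) = 1.
1 is placed in row 1; hence (1,1) = 6.
The two cells of cage b must have quotient 6; hence (2,1) = 1.
Cage k needs product 120, which forces (3,1) = 3.
1 is placed in column 1, which forces (5,1) = 5.
5 is placed in row 5, so (5,2) = 1.
Cage g needs sum 10, so (5,3) = 4.
Cage f has sum 15, leaving (5,4) = 6.
Row 5 already has 4, which forces (5,6) = 2.
Column 3 already has 4, which forces (2,3) = 2.
6 is placed in column 4; hence (2,4) = 3.
Cage a has sum 15, which forces (2,5) = 4.
The 4 cells of cage a must have sum 15, leaving (2,6) = 6.
Cage l needs product 6, which forces (4,5) = 2.
Column 6 already has 2, so (4,6) = 1.
The two cells of cage j must have difference 1; hence (6,6) = 3.
Column 5 already has 4, which forces (1,5) = 5.
Cage i needs two cells with difference 1, leaving (1,6) = 4.
Row 2 now contains 4, which forces (2,2) = 5.
Cage k needs product 120, so (3,2) = 2.
Cage e's pair has difference 4, so (3,5) = 1.
1 is placed in column 6, so (3,6) = 5.
Row 4 already has 2; hence (4,1) = 4.
Row 4 now contains 4, which forces (4,4) = 5.
4 is placed in column 1, leaving (6,1) = 2.
Column 2 now contains 2, leaving (6,2) = 4.
Row 3 already has 5, leaving (3,4) = 4.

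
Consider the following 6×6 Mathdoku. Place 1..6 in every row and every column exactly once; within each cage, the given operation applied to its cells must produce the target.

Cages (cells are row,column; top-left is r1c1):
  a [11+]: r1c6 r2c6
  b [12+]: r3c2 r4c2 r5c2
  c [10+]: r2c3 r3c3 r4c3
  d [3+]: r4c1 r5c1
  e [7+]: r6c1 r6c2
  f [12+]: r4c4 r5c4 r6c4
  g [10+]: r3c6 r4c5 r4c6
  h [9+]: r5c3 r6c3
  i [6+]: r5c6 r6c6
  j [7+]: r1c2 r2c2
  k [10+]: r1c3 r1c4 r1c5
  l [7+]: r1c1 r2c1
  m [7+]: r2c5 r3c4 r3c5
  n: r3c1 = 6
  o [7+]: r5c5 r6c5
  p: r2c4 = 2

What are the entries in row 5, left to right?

P is a freebie, leaving r2c4 = 2.
Cage n is a single given cell; hence r3c1 = 6.
In column 1, 5 can only go at r6c1, so r6c1 = 5.
The two cells of cage e must have sum 7, so r6c2 = 2.
Row 6 already has 2, so r6c6 = 4.
4 is placed in column 6, which forces r5c6 = 2.
Cage d needs two cells with sum 3; hence r4c1 = 2.
The 3 cells of cage g must have sum 10, which forces r4c5 = 6.
Row 5 already has 2, which forces r5c1 = 1.
1 is placed in row 5; hence r5c5 = 4.
The two cells of cage o must have sum 7, leaving r6c5 = 3.
Column 5 already has 3, which forces r2c5 = 1.
The two cells of cage h must have sum 9, which forces r5c3 = 3.
Row 6 now contains 3, which forces r6c3 = 6.
Row 6 now contains 6, which forces r6c4 = 1.
Column 4 already has 1, which forces r3c4 = 4.
The 3 cells of cage m must have sum 7, so r3c5 = 2.
Column 4 already has 1; hence r4c4 = 5.
Cage f needs sum 12, so r5c4 = 6.
Cage k has sum 10, so r1c3 = 2.
4 is placed in column 4, which forces r1c4 = 3.
2 is placed in column 5; hence r1c5 = 5.
Row 1 now contains 5, leaving r1c6 = 6.
Column 6 now contains 6, leaving r2c6 = 5.
Cage b needs sum 12, so r3c2 = 3.
3 is placed in row 3, which forces r3c6 = 1.
Cage b has sum 12, leaving r4c2 = 4.
4 is placed in row 4, so r4c3 = 1.
Column 6 now contains 1, so r4c6 = 3.
Row 5 already has 6; hence r5c2 = 5.
3 is placed in row 1, which forces r1c1 = 4.
Column 2 already has 4, which forces r1c2 = 1.
Cage l's pair has sum 7, so r2c1 = 3.
Column 2 already has 4, leaving r2c2 = 6.
Row 2 now contains 5, so r2c3 = 4.
1 is placed in row 3, leaving r3c3 = 5.
Filled in: 4 1 2 3 5 6 / 3 6 4 2 1 5 / 6 3 5 4 2 1 / 2 4 1 5 6 3 / 1 5 3 6 4 2 / 5 2 6 1 3 4.

1 5 3 6 4 2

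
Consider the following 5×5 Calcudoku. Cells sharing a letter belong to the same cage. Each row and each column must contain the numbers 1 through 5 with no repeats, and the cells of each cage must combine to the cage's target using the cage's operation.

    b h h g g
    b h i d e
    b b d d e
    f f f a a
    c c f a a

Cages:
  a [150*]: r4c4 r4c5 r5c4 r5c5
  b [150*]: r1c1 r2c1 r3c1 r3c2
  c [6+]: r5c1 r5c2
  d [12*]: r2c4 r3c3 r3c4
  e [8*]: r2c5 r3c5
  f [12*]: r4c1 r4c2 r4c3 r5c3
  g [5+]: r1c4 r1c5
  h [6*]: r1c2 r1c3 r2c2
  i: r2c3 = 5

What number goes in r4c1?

1

Cage i is given, leaving r2c3 = 5.
Cage b has product 150; hence r3c2 = 5.
Cage b has product 150, so r1c1 = 5.
Row 5 needs a 1, and only r5c3 is open for it.
Row 3 needs a 1, and only r3c4 is open for it.
The only place for 4 in row 1 is r1c4.
Cage g needs two cells with sum 5, which forces r1c5 = 1.
Column 4 already has 4, leaving r2c4 = 3.
Cage d has product 12, which forces r3c3 = 4.
Row 3 now contains 4, so r3c5 = 2.
4 is placed in column 3, which forces r4c3 = 3.
Row 4 already has 3, leaving r4c5 = 5.
Column 5 now contains 5, which forces r5c5 = 3.
The 3 cells of cage h must have product 6, so r1c2 = 3.
3 is placed in column 3, leaving r1c3 = 2.
3 is placed in row 2; hence r2c1 = 2.
The 3 cells of cage h must have product 6, leaving r2c2 = 1.
2 is placed in column 5, so r2c5 = 4.
Row 3 now contains 2, so r3c1 = 3.
1 is placed in column 2, which forces r4c2 = 4.
Row 4 now contains 5; hence r4c4 = 2.
Column 1 now contains 2, so r5c1 = 4.
Column 2 now contains 4, leaving r5c2 = 2.
The 4 cells of cage a must have product 150; hence r5c4 = 5.
Row 4 already has 4, leaving r4c1 = 1.
Filled in: 5 3 2 4 1 / 2 1 5 3 4 / 3 5 4 1 2 / 1 4 3 2 5 / 4 2 1 5 3.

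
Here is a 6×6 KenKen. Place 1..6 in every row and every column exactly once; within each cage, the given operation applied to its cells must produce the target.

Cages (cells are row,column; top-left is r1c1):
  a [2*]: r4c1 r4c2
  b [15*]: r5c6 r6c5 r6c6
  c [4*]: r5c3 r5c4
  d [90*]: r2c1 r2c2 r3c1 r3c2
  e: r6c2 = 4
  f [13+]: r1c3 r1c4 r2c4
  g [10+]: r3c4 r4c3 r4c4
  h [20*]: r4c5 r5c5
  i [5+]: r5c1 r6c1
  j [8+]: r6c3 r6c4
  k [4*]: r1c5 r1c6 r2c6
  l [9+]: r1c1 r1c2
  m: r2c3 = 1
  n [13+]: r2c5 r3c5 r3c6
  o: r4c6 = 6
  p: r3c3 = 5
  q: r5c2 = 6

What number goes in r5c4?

M is a freebie, leaving r2c3 = 1.
1 is placed in row 2, which forces r2c6 = 2.
P is a freebie, leaving r3c3 = 5.
Cage o is a single given cell; hence r4c6 = 6.
Q is a freebie, so r5c2 = 6.
1 is placed in column 3, leaving r5c3 = 4.
Row 5 already has 4; hence r5c4 = 1.
Row 5 already has 4, leaving r5c5 = 5.
Row 5 already has 5, leaving r5c6 = 3.
E is a freebie, which forces r6c2 = 4.
Cage k needs product 4; hence r1c5 = 2.
Cage k needs product 4, so r1c6 = 1.
3 is placed in column 6; hence r3c6 = 4.
Column 5 now contains 5; hence r4c5 = 4.
Row 5 now contains 3, which forces r5c1 = 2.
The two cells of cage i must have sum 5; hence r6c1 = 3.
Cage b needs product 15, leaving r6c5 = 1.
Cage b needs product 15, leaving r6c6 = 5.
Column 1 now contains 2, which forces r4c1 = 1.
Cage a's pair has product 2, leaving r4c2 = 2.
2 is placed in row 4; hence r4c3 = 3.
Row 4 now contains 4, so r4c4 = 5.
Column 3 already has 3; hence r1c3 = 6.
Cage d has product 90, so r2c1 = 5.
Cage d needs product 90; hence r2c2 = 3.
Row 2 now contains 3, leaving r2c4 = 4.
Row 2 now contains 3, which forces r2c5 = 6.
1 is placed in column 1, which forces r3c1 = 6.
Cage d needs product 90, leaving r3c2 = 1.
Cage g has sum 10, leaving r3c4 = 2.
Column 5 now contains 6, which forces r3c5 = 3.
6 is placed in column 3, leaving r6c3 = 2.
Column 4 now contains 2; hence r6c4 = 6.
Row 1 already has 6, so r1c1 = 4.
Column 2 now contains 3, which forces r1c2 = 5.
Column 4 now contains 4, which forces r1c4 = 3.
The full grid is 4 5 6 3 2 1 / 5 3 1 4 6 2 / 6 1 5 2 3 4 / 1 2 3 5 4 6 / 2 6 4 1 5 3 / 3 4 2 6 1 5.

1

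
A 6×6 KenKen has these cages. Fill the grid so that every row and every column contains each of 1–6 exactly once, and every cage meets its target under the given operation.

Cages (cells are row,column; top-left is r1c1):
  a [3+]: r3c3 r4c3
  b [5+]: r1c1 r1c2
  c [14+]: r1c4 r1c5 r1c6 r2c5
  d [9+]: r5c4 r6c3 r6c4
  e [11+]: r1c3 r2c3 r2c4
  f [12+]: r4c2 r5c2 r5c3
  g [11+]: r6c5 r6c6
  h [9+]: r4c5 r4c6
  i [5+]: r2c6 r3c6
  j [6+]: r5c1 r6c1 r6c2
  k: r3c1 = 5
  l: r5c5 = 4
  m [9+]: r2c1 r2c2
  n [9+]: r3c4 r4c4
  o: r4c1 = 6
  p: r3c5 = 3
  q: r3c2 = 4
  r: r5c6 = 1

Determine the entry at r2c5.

K is a freebie, so r3c1 = 5.
Q is a freebie, which forces r3c2 = 4.
Cage p is given, so r3c5 = 3.
Cage o is a single given cell, which forces r4c1 = 6.
L is a freebie; hence r5c5 = 4.
Cage r is a single given cell, which forces r5c6 = 1.
The two cells of cage i must have sum 5, which forces r2c6 = 3.
3 is placed in row 3; hence r3c4 = 6.
Column 6 already has 1, which forces r3c6 = 2.
Cage n's pair has sum 9, which forces r4c4 = 3.
Column 5 now contains 4, leaving r4c5 = 5.
The two cells of cage h must have sum 9; hence r4c6 = 4.
Column 5 already has 5, which forces r6c5 = 6.
Row 6 now contains 6; hence r6c6 = 5.
Cage c needs sum 14, leaving r1c4 = 5.
Column 6 already has 5, leaving r1c6 = 6.
Row 2 now contains 3, so r2c1 = 4.
Cage m needs two cells with sum 9; hence r2c2 = 5.
Row 3 now contains 2, which forces r3c3 = 1.
5 is placed in row 4, which forces r4c2 = 1.
The two cells of cage a must have sum 3, leaving r4c3 = 2.
5 is placed in column 2; hence r5c2 = 6.
Row 5 already has 6, leaving r5c3 = 5.
5 is placed in column 4, leaving r5c4 = 2.
Cage d needs sum 9; hence r6c3 = 3.
Column 3 now contains 3, which forces r1c3 = 4.
Column 3 now contains 2, so r2c3 = 6.
2 is placed in column 4, which forces r2c4 = 1.
Row 2 now contains 1, so r2c5 = 2.
Row 5 now contains 2, so r5c1 = 3.
Cage j needs sum 6; hence r6c1 = 1.
3 is placed in row 6, which forces r6c2 = 2.
The 3 cells of cage d must have sum 9, which forces r6c4 = 4.
Column 1 already has 3, which forces r1c1 = 2.
2 is placed in column 2, so r1c2 = 3.
2 is placed in column 5, leaving r1c5 = 1.
The full grid is 2 3 4 5 1 6 / 4 5 6 1 2 3 / 5 4 1 6 3 2 / 6 1 2 3 5 4 / 3 6 5 2 4 1 / 1 2 3 4 6 5.

2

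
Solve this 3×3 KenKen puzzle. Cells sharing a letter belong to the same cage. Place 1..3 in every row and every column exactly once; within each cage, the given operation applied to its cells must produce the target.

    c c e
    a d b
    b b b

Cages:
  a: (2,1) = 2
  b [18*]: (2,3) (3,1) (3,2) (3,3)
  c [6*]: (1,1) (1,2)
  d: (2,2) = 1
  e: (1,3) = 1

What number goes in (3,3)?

Cage e is a single given cell, so (1,3) = 1.
Cage a is given, leaving (2,1) = 2.
D is a freebie, so (2,2) = 1.
Cage b needs product 18, which forces (2,3) = 3.
Column 3 already has 1, leaving (3,3) = 2.
2 is placed in column 1, which forces (1,1) = 3.
Cage c's pair has product 6, so (1,2) = 2.
Cage b needs product 18, leaving (3,1) = 1.
Row 3 already has 2, which forces (3,2) = 3.
The full grid is 3 2 1 / 2 1 3 / 1 3 2.

2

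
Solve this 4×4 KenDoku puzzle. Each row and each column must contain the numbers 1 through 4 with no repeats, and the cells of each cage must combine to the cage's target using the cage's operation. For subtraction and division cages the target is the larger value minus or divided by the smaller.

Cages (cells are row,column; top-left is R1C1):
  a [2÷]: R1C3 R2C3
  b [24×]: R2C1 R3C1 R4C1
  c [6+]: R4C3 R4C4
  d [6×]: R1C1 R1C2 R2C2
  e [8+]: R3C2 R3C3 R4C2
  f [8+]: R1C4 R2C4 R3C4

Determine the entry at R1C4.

4

In row 4, 1 can only go at R4C2, so R4C2 = 1.
The 3 cells of cage d must have product 6; hence R1C1 = 1.
The only place for 1 in row 3 is R3C4.
The only place for 1 in row 2 is R2C3.
Cage a's pair has quotient 2, which forces R1C3 = 2.
Column 3 already has 2, which forces R4C3 = 4.
Row 4 already has 4, which forces R4C4 = 2.
Row 1 already has 2, leaving R1C2 = 3.
Row 1 now contains 3, leaving R1C4 = 4.
Cage d needs product 6, leaving R2C2 = 2.
4 is placed in column 4, so R2C4 = 3.
Cage e has sum 8, leaving R3C2 = 4.
4 is placed in column 3, leaving R3C3 = 3.
Row 4 now contains 2, so R4C1 = 3.
Row 2 already has 2, so R2C1 = 4.
Row 3 now contains 4; hence R3C1 = 2.
Completed grid: 1 3 2 4 / 4 2 1 3 / 2 4 3 1 / 3 1 4 2.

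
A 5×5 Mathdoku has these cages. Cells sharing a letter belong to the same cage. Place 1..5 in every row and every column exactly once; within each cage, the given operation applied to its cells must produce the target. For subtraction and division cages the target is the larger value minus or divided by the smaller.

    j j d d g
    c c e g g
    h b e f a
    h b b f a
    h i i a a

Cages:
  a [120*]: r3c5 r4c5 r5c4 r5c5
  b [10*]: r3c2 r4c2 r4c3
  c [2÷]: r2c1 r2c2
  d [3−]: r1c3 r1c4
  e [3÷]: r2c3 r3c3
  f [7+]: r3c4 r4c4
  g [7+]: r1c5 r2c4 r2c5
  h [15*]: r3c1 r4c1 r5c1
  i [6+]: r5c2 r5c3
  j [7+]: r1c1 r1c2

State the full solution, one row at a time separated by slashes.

4 3 5 2 1 / 2 4 3 1 5 / 3 5 1 4 2 / 5 1 2 3 4 / 1 2 4 5 3

The only place for 5 in row 2 is r2c5.
The 3 cells of cage g must have sum 7; hence r1c5 = 1.
The 3 cells of cage g must have sum 7, so r2c4 = 1.
The 4 cells of cage a must have product 120, leaving r5c4 = 5.
Cage d's pair has difference 3, so r1c3 = 5.
The two cells of cage d must have difference 3, which forces r1c4 = 2.
1 is placed in row 2, so r2c3 = 3.
The two cells of cage e must have quotient 3, leaving r3c3 = 1.
Column 3 now contains 1, leaving r4c3 = 2.
Column 3 already has 2, leaving r5c3 = 4.
Cage b needs product 10; hence r3c2 = 5.
Cage b needs product 10; hence r4c2 = 1.
Row 5 already has 4, which forces r5c2 = 2.
Row 5 now contains 2, which forces r5c5 = 3.
Cage c's pair has quotient 2, leaving r2c1 = 2.
Column 2 already has 2, which forces r2c2 = 4.
Row 3 now contains 5, leaving r3c1 = 3.
3 is placed in row 3; hence r3c4 = 4.
The 4 cells of cage a must have product 120, leaving r3c5 = 2.
Cage h needs product 15; hence r4c1 = 5.
4 is placed in column 4; hence r4c4 = 3.
3 is placed in column 5; hence r4c5 = 4.
Row 5 now contains 3, which forces r5c1 = 1.
Column 1 already has 3, leaving r1c1 = 4.
Column 2 now contains 4; hence r1c2 = 3.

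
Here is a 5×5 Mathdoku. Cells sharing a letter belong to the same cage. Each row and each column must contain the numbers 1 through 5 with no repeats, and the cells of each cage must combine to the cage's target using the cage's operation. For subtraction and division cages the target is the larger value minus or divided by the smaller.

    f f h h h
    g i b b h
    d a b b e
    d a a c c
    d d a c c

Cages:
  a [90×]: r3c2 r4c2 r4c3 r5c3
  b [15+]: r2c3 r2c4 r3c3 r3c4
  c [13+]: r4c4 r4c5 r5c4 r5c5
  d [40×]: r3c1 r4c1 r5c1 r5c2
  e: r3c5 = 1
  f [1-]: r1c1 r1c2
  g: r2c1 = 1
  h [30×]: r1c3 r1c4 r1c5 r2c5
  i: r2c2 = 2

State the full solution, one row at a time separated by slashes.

3 4 1 5 2 / 1 2 5 4 3 / 5 3 4 2 1 / 2 5 3 1 4 / 4 1 2 3 5

Cage g is a single given cell, leaving r2c1 = 1.
Cage i is given; hence r2c2 = 2.
E is a freebie, leaving r3c5 = 1.
The 4 cells of cage d must have product 40, which forces r5c2 = 1.
In row 4, 1 can only go at r4c4, so r4c4 = 1.
The 4 cells of cage h must have product 30, so r1c3 = 1.
Column 1 needs a 3, and only r1c1 is open for it.
Cage f needs two cells with difference 1, so r1c2 = 4.
The 4 cells of cage h must have product 30, which forces r2c5 = 3.
Row 3 needs a 3, and only r3c2 is open for it.
Column 2 already has 3, leaving r4c2 = 5.
Row 4 already has 5, which forces r4c5 = 4.
Row 4 now contains 4; hence r4c1 = 2.
2 is placed in row 4, leaving r4c3 = 3.
3 is placed in column 3; hence r5c3 = 2.
The 4 cells of cage c must have sum 13, which forces r5c4 = 3.
The 4 cells of cage c must have sum 13, which forces r5c5 = 5.
Cage h needs product 30, leaving r1c4 = 5.
Column 5 now contains 5, so r1c5 = 2.
The 4 cells of cage b must have sum 15, which forces r2c3 = 5.
Cage b needs sum 15, which forces r2c4 = 4.
The 4 cells of cage d must have product 40, so r3c1 = 5.
Column 3 now contains 2, which forces r3c3 = 4.
The 4 cells of cage b must have sum 15; hence r3c4 = 2.
5 is placed in row 5, so r5c1 = 4.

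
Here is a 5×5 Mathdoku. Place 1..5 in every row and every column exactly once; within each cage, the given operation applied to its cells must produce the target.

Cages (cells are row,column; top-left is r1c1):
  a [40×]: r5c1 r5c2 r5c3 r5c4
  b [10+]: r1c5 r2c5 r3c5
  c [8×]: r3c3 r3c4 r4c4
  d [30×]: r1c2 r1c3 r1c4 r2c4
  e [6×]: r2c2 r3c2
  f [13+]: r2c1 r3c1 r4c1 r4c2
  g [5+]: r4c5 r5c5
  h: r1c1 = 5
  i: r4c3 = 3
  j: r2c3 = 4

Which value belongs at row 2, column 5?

1

Cage h is a single given cell; hence r1c1 = 5.
J is a freebie, leaving r2c3 = 4.
I is a freebie; hence r4c3 = 3.
Cage d has product 30, which forces r2c4 = 5.
The 3 cells of cage b must have sum 10, which forces r3c5 = 5.
Row 1 needs a 4, and only r1c5 is open for it.
The 3 cells of cage b must have sum 10, so r2c5 = 1.
Cage g needs two cells with sum 5, leaving r4c5 = 2.
Cage g needs two cells with sum 5, which forces r5c5 = 3.
Row 2 now contains 1, which forces r2c1 = 3.
Row 2 now contains 3, leaving r2c2 = 2.
Column 2 already has 2; hence r3c2 = 3.
The 4 cells of cage f must have sum 13, which forces r4c2 = 5.
Column 2 already has 3; hence r1c2 = 1.
Cage d needs product 30, which forces r1c3 = 2.
The 4 cells of cage d must have product 30, so r1c4 = 3.
2 is placed in column 3, leaving r3c3 = 1.
Column 2 now contains 1, leaving r5c2 = 4.
Cage a has product 40, which forces r5c3 = 5.
Row 3 now contains 1, leaving r3c1 = 4.
Cage c needs product 8, leaving r3c4 = 2.
Cage f needs sum 13, leaving r4c1 = 1.
Cage c has product 8, which forces r4c4 = 4.
Column 1 now contains 1, which forces r5c1 = 2.
2 is placed in column 4, leaving r5c4 = 1.
The full grid is 5 1 2 3 4 / 3 2 4 5 1 / 4 3 1 2 5 / 1 5 3 4 2 / 2 4 5 1 3.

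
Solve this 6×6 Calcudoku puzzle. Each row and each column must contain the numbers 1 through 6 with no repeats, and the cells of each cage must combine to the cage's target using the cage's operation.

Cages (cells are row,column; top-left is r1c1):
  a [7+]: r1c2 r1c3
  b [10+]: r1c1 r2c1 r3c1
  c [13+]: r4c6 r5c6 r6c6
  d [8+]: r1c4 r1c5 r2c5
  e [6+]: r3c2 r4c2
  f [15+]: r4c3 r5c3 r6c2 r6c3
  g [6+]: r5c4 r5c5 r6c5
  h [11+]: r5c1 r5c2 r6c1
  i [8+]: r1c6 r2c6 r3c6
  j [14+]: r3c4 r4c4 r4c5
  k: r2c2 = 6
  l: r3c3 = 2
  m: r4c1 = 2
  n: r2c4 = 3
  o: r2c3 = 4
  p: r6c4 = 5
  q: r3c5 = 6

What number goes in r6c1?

Cage k is a single given cell; hence r2c2 = 6.
Cage o is given, so r2c3 = 4.
N is a freebie, so r2c4 = 3.
Cage l is a single given cell, so r3c3 = 2.
Cage q is a single given cell, leaving r3c5 = 6.
Cage m is given, leaving r4c1 = 2.
Cage p is a single given cell; hence r6c4 = 5.
Column 4 now contains 5, leaving r3c4 = 4.
Cage j has sum 14, leaving r4c4 = 6.
Cage j has sum 14, so r4c5 = 4.
Row 1 needs a 3, and only r1c3 is open for it.
Cage a needs two cells with sum 7; hence r1c2 = 4.
Cage f needs sum 15, so r6c2 = 3.
4 is placed in row 1; hence r1c1 = 6.
The 3 cells of cage b must have sum 10, which forces r2c1 = 1.
Cage b has sum 10, which forces r3c1 = 3.
The 3 cells of cage g must have sum 6, leaving r5c5 = 3.
Column 1 already has 6; hence r6c1 = 4.
Column 1 already has 4, so r5c1 = 5.
The 3 cells of cage h must have sum 11, so r5c2 = 2.
Row 5 now contains 2; hence r5c4 = 1.
1 is placed in column 4, leaving r1c4 = 2.
Cage d has sum 8; hence r1c5 = 1.
Row 1 already has 1, so r1c6 = 5.
The 3 cells of cage d must have sum 8, leaving r2c5 = 5.
5 is placed in column 6, leaving r2c6 = 2.
5 is placed in column 6; hence r3c6 = 1.
Cage f has sum 15; hence r4c3 = 5.
5 is placed in column 6, which forces r4c6 = 3.
1 is placed in row 5; hence r5c3 = 6.
Row 5 already has 6, so r5c6 = 4.
Cage f has sum 15; hence r6c3 = 1.
Cage g has sum 6, so r6c5 = 2.
Column 6 now contains 2, which forces r6c6 = 6.
1 is placed in row 3, so r3c2 = 5.
Row 4 already has 5, leaving r4c2 = 1.
Filled in: 6 4 3 2 1 5 / 1 6 4 3 5 2 / 3 5 2 4 6 1 / 2 1 5 6 4 3 / 5 2 6 1 3 4 / 4 3 1 5 2 6.

4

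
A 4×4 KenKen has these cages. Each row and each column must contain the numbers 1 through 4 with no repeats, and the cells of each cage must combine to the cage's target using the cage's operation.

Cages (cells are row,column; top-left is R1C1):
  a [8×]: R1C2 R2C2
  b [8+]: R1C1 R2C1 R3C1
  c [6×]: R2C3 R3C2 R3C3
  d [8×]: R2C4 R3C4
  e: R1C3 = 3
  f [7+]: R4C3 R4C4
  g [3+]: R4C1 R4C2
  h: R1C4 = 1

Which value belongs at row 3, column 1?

1

Cage e is given, which forces R1C3 = 3.
Cage h is given, so R1C4 = 1.
Column 3 already has 3, leaving R4C3 = 4.
Row 4 already has 4, so R4C4 = 3.
1 is placed in row 1; hence R1C1 = 4.
Row 1 now contains 4, so R1C2 = 2.
Column 2 already has 2; hence R2C2 = 4.
Row 2 now contains 4; hence R2C4 = 2.
The 3 cells of cage c must have product 6, which forces R3C2 = 3.
Column 4 already has 2, which forces R3C4 = 4.
Column 2 already has 2; hence R4C2 = 1.
Cage b needs sum 8, leaving R2C1 = 3.
Row 2 already has 2; hence R2C3 = 1.
3 is placed in row 3; hence R3C1 = 1.
Cage c has product 6; hence R3C3 = 2.
1 is placed in row 4, leaving R4C1 = 2.
The full grid is 4 2 3 1 / 3 4 1 2 / 1 3 2 4 / 2 1 4 3.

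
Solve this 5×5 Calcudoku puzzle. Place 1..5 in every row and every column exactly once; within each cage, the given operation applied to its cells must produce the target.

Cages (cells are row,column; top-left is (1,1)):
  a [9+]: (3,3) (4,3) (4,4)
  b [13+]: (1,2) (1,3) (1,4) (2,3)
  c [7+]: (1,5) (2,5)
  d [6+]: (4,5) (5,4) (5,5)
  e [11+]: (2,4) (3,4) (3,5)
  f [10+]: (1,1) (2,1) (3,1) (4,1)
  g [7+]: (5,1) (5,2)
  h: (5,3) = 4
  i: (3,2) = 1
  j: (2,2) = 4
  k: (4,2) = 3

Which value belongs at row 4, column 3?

Cage j is a single given cell; hence (2,2) = 4.
I is a freebie, leaving (3,2) = 1.
K is a freebie, which forces (4,2) = 3.
H is a freebie, so (5,3) = 4.
Column 1 needs a 5, and only (5,1) is open for it.
Row 5 already has 5; hence (5,2) = 2.
2 is placed in column 2, so (1,2) = 5.
Cage d has sum 6; hence (4,5) = 2.
Column 5 already has 2, which forces (1,5) = 4.
The two cells of cage c must have sum 7, leaving (2,5) = 3.
Cage a needs sum 9; hence (3,3) = 3.
Column 5 now contains 3, which forces (3,5) = 5.
Column 5 now contains 3; hence (5,5) = 1.
The 4 cells of cage f must have sum 10; hence (1,1) = 3.
Cage b needs sum 13, so (2,3) = 5.
Cage e needs sum 11, which forces (2,4) = 2.
The 3 cells of cage e must have sum 11, so (3,4) = 4.
5 is placed in column 3; hence (4,3) = 1.
1 is placed in row 4; hence (4,4) = 5.
Row 5 already has 1, so (5,4) = 3.
Column 3 already has 1, leaving (1,3) = 2.
Column 4 now contains 2, which forces (1,4) = 1.
2 is placed in row 2, leaving (2,1) = 1.
4 is placed in row 3, so (3,1) = 2.
1 is placed in row 4, leaving (4,1) = 4.
Filled in: 3 5 2 1 4 / 1 4 5 2 3 / 2 1 3 4 5 / 4 3 1 5 2 / 5 2 4 3 1.

1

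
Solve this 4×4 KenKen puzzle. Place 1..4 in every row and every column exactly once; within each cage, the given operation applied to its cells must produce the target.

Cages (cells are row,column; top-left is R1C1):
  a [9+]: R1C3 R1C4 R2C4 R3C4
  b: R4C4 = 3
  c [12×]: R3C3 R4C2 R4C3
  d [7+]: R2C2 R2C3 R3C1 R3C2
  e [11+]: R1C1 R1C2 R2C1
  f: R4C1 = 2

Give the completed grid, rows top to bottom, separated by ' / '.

The 3 cells of cage e must have sum 11; hence R1C1 = 3.
The 3 cells of cage e must have sum 11, so R1C2 = 4.
The 3 cells of cage e must have sum 11, which forces R2C1 = 4.
Cage f is a single given cell; hence R4C1 = 2.
Cage b is a single given cell, which forces R4C4 = 3.
Cage a needs sum 9; hence R1C3 = 2.
Cage a needs sum 9, leaving R1C4 = 1.
The 4 cells of cage a must have sum 9; hence R2C4 = 2.
Column 1 now contains 2, which forces R3C1 = 1.
The 3 cells of cage c must have product 12, leaving R3C3 = 3.
Cage a needs sum 9, which forces R3C4 = 4.
3 is placed in row 4, so R4C2 = 1.
Cage c has product 12, so R4C3 = 4.
Column 2 now contains 1; hence R2C2 = 3.
Column 3 already has 3, so R2C3 = 1.
Row 3 now contains 3; hence R3C2 = 2.

3 4 2 1 / 4 3 1 2 / 1 2 3 4 / 2 1 4 3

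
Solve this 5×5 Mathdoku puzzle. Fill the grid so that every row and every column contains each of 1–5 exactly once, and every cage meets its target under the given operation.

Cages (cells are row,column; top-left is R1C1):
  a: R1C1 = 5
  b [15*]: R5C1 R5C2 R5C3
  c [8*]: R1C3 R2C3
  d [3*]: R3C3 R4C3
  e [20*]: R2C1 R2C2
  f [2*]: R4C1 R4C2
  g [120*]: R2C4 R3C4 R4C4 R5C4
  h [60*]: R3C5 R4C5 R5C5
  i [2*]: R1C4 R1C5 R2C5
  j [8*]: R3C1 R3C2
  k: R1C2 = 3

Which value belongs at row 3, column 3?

1

Cage a is given, leaving R1C1 = 5.
Cage k is given, which forces R1C2 = 3.
Cage i needs product 2, so R1C4 = 1.
Cage i needs product 2; hence R1C5 = 2.
5 is placed in column 1, which forces R2C1 = 4.
Row 2 already has 4, leaving R2C2 = 5.
Row 2 already has 4, which forces R2C3 = 2.
Row 2 now contains 2, leaving R2C4 = 3.
Cage i needs product 2, leaving R2C5 = 1.
4 is placed in column 1, so R3C1 = 2.
2 is placed in row 3; hence R3C2 = 4.
Row 3 now contains 4; hence R3C4 = 5.
5 is placed in row 3, leaving R3C5 = 3.
Column 1 now contains 2, so R4C1 = 1.
Row 4 already has 1; hence R4C2 = 2.
Row 4 already has 1, so R4C3 = 3.
Row 4 already has 2, which forces R4C4 = 4.
4 is placed in row 4, so R4C5 = 5.
Column 1 now contains 1, so R5C1 = 3.
Column 2 now contains 5; hence R5C2 = 1.
Row 5 already has 1; hence R5C3 = 5.
4 is placed in column 4, so R5C4 = 2.
5 is placed in column 5; hence R5C5 = 4.
Row 1 already has 2, so R1C3 = 4.
Row 3 now contains 3; hence R3C3 = 1.
The full grid is 5 3 4 1 2 / 4 5 2 3 1 / 2 4 1 5 3 / 1 2 3 4 5 / 3 1 5 2 4.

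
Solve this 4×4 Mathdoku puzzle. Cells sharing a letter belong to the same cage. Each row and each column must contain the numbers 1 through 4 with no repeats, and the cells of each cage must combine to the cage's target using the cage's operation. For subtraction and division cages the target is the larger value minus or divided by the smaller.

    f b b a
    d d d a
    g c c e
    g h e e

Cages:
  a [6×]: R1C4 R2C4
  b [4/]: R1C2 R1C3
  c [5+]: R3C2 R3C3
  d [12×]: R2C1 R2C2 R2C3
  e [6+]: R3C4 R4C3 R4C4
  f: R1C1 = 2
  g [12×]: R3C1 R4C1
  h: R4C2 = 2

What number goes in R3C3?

2

F is a freebie, leaving R1C1 = 2.
2 is placed in row 1, so R1C4 = 3.
Column 4 already has 3, which forces R2C4 = 2.
2 is placed in column 4, which forces R3C4 = 1.
Cage h is a single given cell, leaving R4C2 = 2.
Column 4 now contains 1; hence R4C4 = 4.
Cage g needs two cells with product 12, which forces R3C1 = 4.
Cage c's pair has sum 5, which forces R3C2 = 3.
Cage c's pair has sum 5; hence R3C3 = 2.
Row 4 already has 4, which forces R4C1 = 3.
The 3 cells of cage e must have sum 6, which forces R4C3 = 1.
The two cells of cage b must have quotient 4, so R1C2 = 1.
Column 3 now contains 1, leaving R1C3 = 4.
3 is placed in column 1, leaving R2C1 = 1.
Cage d needs product 12, which forces R2C2 = 4.
Cage d needs product 12, leaving R2C3 = 3.
The full grid is 2 1 4 3 / 1 4 3 2 / 4 3 2 1 / 3 2 1 4.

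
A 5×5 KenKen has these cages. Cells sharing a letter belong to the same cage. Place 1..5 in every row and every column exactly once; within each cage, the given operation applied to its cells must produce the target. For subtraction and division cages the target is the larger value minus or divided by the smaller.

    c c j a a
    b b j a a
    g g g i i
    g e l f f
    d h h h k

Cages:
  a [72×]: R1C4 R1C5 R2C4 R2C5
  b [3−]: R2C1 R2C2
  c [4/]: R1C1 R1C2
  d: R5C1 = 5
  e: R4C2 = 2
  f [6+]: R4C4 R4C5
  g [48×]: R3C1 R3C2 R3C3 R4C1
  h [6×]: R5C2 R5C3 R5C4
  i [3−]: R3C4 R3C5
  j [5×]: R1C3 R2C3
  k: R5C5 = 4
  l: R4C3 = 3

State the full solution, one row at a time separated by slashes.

1 4 5 3 2 / 2 5 1 4 3 / 3 1 4 2 5 / 4 2 3 5 1 / 5 3 2 1 4

E is a freebie; hence R4C2 = 2.
Cage l is a single given cell, leaving R4C3 = 3.
Cage d is a single given cell, which forces R5C1 = 5.
K is a freebie, which forces R5C5 = 4.
Row 4 now contains 2, so R4C1 = 4.
Column 1 now contains 4, so R1C1 = 1.
The two cells of cage c must have quotient 4, so R1C2 = 4.
Row 1 now contains 1, which forces R1C3 = 5.
Row 1 now contains 4; hence R1C4 = 3.
Row 1 now contains 3, so R1C5 = 2.
Column 1 now contains 1, which forces R2C1 = 2.
Column 2 now contains 4, so R2C2 = 5.
5 is placed in column 3; hence R2C3 = 1.
3 is placed in column 4, leaving R2C4 = 4.
Column 5 already has 2, which forces R2C5 = 3.
Column 1 now contains 1, leaving R3C1 = 3.
Row 3 already has 3, so R3C2 = 1.
1 is placed in column 3, so R3C3 = 4.
1 is placed in row 3, leaving R3C5 = 5.
Column 5 already has 5, which forces R4C5 = 1.
1 is placed in column 2; hence R5C2 = 3.
1 is placed in column 3, so R5C3 = 2.
2 is placed in row 5, so R5C4 = 1.
Row 3 now contains 5, leaving R3C4 = 2.
1 is placed in row 4, so R4C4 = 5.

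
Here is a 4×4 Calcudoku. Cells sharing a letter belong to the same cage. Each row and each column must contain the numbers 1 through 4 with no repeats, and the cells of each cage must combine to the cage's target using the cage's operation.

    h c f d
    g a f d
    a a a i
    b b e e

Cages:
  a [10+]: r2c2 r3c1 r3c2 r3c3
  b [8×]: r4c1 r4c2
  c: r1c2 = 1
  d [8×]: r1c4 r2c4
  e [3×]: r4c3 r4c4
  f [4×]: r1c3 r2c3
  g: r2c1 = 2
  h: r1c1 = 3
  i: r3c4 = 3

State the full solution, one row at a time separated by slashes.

Cage h is a single given cell; hence r1c1 = 3.
C is a freebie, so r1c2 = 1.
1 is placed in row 1; hence r1c3 = 4.
Row 1 now contains 4, which forces r1c4 = 2.
G is a freebie, leaving r2c1 = 2.
Column 3 now contains 4, which forces r2c3 = 1.
2 is placed in column 4; hence r2c4 = 4.
Cage i is given, leaving r3c4 = 3.
Column 1 already has 2, leaving r4c1 = 4.
Row 4 now contains 4, which forces r4c2 = 2.
Column 3 now contains 1, so r4c3 = 3.
Column 4 now contains 3, leaving r4c4 = 1.
4 is placed in row 2; hence r2c2 = 3.
Column 1 now contains 4, which forces r3c1 = 1.
Column 2 already has 2, so r3c2 = 4.
Row 3 already has 3; hence r3c3 = 2.

3 1 4 2 / 2 3 1 4 / 1 4 2 3 / 4 2 3 1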